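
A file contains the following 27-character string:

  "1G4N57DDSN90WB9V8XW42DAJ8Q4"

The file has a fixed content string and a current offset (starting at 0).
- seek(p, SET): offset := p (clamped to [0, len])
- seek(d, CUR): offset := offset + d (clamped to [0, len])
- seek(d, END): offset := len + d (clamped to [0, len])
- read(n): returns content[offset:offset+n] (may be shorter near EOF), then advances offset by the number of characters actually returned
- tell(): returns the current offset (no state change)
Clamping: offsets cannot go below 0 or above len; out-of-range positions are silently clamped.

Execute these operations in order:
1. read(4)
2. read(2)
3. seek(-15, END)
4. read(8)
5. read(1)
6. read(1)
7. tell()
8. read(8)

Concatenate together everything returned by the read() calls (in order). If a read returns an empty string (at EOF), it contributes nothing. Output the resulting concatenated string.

Answer: 1G4N57WB9V8XW42DAJ8Q4

Derivation:
After 1 (read(4)): returned '1G4N', offset=4
After 2 (read(2)): returned '57', offset=6
After 3 (seek(-15, END)): offset=12
After 4 (read(8)): returned 'WB9V8XW4', offset=20
After 5 (read(1)): returned '2', offset=21
After 6 (read(1)): returned 'D', offset=22
After 7 (tell()): offset=22
After 8 (read(8)): returned 'AJ8Q4', offset=27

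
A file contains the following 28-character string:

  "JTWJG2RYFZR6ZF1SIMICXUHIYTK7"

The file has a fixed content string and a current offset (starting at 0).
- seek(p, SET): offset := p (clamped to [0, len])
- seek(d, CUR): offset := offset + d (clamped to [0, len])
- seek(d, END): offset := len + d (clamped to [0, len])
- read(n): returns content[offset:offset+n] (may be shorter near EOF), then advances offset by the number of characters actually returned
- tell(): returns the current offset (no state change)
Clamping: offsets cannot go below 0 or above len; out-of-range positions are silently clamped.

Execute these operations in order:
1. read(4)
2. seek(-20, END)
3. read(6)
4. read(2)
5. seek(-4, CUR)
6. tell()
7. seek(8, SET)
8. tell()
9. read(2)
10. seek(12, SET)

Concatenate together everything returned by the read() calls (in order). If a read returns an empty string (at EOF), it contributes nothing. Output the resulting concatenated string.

After 1 (read(4)): returned 'JTWJ', offset=4
After 2 (seek(-20, END)): offset=8
After 3 (read(6)): returned 'FZR6ZF', offset=14
After 4 (read(2)): returned '1S', offset=16
After 5 (seek(-4, CUR)): offset=12
After 6 (tell()): offset=12
After 7 (seek(8, SET)): offset=8
After 8 (tell()): offset=8
After 9 (read(2)): returned 'FZ', offset=10
After 10 (seek(12, SET)): offset=12

Answer: JTWJFZR6ZF1SFZ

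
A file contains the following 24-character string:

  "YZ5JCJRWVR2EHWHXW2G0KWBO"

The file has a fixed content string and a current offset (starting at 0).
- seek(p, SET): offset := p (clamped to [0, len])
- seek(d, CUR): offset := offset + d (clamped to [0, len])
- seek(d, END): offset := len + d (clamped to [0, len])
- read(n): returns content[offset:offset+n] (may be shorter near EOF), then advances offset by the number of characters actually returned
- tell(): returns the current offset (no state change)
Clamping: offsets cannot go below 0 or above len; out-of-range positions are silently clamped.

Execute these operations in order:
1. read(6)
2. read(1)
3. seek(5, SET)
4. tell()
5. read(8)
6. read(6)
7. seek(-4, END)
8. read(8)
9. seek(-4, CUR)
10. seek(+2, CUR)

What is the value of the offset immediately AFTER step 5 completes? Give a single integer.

After 1 (read(6)): returned 'YZ5JCJ', offset=6
After 2 (read(1)): returned 'R', offset=7
After 3 (seek(5, SET)): offset=5
After 4 (tell()): offset=5
After 5 (read(8)): returned 'JRWVR2EH', offset=13

Answer: 13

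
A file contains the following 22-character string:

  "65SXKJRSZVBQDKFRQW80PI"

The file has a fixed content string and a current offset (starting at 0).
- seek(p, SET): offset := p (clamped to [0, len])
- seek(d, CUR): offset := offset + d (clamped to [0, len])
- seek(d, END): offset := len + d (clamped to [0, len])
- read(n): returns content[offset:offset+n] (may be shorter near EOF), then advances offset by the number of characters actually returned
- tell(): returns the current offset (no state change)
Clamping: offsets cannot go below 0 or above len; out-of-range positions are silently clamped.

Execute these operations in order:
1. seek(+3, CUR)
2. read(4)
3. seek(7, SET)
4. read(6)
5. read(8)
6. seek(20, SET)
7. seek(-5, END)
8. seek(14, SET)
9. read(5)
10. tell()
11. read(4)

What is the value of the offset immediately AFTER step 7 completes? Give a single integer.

After 1 (seek(+3, CUR)): offset=3
After 2 (read(4)): returned 'XKJR', offset=7
After 3 (seek(7, SET)): offset=7
After 4 (read(6)): returned 'SZVBQD', offset=13
After 5 (read(8)): returned 'KFRQW80P', offset=21
After 6 (seek(20, SET)): offset=20
After 7 (seek(-5, END)): offset=17

Answer: 17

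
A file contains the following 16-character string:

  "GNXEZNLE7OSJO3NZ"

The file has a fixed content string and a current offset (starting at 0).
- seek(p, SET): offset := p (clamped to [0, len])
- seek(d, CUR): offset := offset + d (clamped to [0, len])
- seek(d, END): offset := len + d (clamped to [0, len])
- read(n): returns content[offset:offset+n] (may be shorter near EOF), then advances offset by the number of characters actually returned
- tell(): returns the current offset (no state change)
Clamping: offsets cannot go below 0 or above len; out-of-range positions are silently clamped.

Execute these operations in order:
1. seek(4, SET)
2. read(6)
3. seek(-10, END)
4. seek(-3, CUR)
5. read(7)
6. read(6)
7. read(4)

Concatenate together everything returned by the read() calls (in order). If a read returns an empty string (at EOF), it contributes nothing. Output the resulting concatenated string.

Answer: ZNLE7OEZNLE7OSJO3NZ

Derivation:
After 1 (seek(4, SET)): offset=4
After 2 (read(6)): returned 'ZNLE7O', offset=10
After 3 (seek(-10, END)): offset=6
After 4 (seek(-3, CUR)): offset=3
After 5 (read(7)): returned 'EZNLE7O', offset=10
After 6 (read(6)): returned 'SJO3NZ', offset=16
After 7 (read(4)): returned '', offset=16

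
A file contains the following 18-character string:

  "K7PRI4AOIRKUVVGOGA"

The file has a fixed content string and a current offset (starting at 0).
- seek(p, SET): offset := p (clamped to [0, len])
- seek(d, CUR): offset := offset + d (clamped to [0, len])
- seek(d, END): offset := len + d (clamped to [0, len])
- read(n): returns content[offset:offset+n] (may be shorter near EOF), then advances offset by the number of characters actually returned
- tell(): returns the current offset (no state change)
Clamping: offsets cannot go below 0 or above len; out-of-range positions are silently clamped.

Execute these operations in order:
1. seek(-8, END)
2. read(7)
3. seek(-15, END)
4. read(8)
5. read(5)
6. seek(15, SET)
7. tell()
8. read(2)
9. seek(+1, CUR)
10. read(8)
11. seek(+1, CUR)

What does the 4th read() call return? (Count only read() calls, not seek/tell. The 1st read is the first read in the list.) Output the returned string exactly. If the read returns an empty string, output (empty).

After 1 (seek(-8, END)): offset=10
After 2 (read(7)): returned 'KUVVGOG', offset=17
After 3 (seek(-15, END)): offset=3
After 4 (read(8)): returned 'RI4AOIRK', offset=11
After 5 (read(5)): returned 'UVVGO', offset=16
After 6 (seek(15, SET)): offset=15
After 7 (tell()): offset=15
After 8 (read(2)): returned 'OG', offset=17
After 9 (seek(+1, CUR)): offset=18
After 10 (read(8)): returned '', offset=18
After 11 (seek(+1, CUR)): offset=18

Answer: OG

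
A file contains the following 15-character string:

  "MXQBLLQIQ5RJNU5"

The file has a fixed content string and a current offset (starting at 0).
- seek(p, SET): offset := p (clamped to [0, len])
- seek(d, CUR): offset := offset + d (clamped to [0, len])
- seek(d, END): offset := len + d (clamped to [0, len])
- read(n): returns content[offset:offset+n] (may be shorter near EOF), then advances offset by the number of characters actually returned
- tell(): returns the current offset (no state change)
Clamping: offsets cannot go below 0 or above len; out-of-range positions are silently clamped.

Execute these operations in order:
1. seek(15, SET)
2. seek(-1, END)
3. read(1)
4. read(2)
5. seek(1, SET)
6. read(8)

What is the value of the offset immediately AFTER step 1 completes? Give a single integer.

Answer: 15

Derivation:
After 1 (seek(15, SET)): offset=15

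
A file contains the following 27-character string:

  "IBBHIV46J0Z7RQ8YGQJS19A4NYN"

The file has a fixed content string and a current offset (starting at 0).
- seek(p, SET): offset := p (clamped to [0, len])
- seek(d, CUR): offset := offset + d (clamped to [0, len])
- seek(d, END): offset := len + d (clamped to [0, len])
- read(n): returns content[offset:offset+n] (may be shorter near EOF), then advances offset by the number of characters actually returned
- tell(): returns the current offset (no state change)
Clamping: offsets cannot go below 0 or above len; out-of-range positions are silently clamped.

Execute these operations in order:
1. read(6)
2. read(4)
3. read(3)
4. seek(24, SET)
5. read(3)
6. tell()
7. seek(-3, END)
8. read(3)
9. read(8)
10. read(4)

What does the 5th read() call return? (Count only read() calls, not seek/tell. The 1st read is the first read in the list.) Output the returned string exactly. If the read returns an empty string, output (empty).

After 1 (read(6)): returned 'IBBHIV', offset=6
After 2 (read(4)): returned '46J0', offset=10
After 3 (read(3)): returned 'Z7R', offset=13
After 4 (seek(24, SET)): offset=24
After 5 (read(3)): returned 'NYN', offset=27
After 6 (tell()): offset=27
After 7 (seek(-3, END)): offset=24
After 8 (read(3)): returned 'NYN', offset=27
After 9 (read(8)): returned '', offset=27
After 10 (read(4)): returned '', offset=27

Answer: NYN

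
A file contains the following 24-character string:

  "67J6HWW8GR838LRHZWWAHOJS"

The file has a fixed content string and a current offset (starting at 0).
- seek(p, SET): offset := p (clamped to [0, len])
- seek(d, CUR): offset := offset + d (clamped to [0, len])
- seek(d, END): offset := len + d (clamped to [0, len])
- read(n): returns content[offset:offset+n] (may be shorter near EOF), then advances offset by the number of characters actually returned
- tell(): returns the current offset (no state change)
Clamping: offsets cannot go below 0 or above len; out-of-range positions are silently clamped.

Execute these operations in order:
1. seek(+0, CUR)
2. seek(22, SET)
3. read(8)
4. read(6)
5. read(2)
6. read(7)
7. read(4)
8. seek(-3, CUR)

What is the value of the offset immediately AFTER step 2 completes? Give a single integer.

Answer: 22

Derivation:
After 1 (seek(+0, CUR)): offset=0
After 2 (seek(22, SET)): offset=22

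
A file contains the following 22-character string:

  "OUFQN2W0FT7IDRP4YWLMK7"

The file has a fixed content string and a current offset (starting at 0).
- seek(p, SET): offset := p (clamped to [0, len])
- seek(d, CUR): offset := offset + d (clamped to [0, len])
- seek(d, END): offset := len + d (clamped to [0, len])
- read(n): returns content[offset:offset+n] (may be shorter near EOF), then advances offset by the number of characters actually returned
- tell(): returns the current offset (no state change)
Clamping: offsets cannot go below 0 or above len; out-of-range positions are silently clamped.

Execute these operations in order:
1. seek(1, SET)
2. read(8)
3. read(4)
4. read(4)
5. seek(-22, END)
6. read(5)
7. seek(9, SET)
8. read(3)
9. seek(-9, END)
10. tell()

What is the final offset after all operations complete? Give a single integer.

Answer: 13

Derivation:
After 1 (seek(1, SET)): offset=1
After 2 (read(8)): returned 'UFQN2W0F', offset=9
After 3 (read(4)): returned 'T7ID', offset=13
After 4 (read(4)): returned 'RP4Y', offset=17
After 5 (seek(-22, END)): offset=0
After 6 (read(5)): returned 'OUFQN', offset=5
After 7 (seek(9, SET)): offset=9
After 8 (read(3)): returned 'T7I', offset=12
After 9 (seek(-9, END)): offset=13
After 10 (tell()): offset=13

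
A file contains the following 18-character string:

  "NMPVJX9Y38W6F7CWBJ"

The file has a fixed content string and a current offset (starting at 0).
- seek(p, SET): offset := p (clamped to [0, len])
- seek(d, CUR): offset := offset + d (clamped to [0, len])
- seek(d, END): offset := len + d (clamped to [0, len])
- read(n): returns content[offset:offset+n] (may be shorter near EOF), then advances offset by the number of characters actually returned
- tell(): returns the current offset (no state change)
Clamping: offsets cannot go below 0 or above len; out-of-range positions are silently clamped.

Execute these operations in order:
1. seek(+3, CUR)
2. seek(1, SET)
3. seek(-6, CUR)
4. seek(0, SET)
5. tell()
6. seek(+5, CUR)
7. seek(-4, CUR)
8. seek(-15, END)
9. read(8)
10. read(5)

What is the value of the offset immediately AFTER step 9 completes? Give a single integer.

Answer: 11

Derivation:
After 1 (seek(+3, CUR)): offset=3
After 2 (seek(1, SET)): offset=1
After 3 (seek(-6, CUR)): offset=0
After 4 (seek(0, SET)): offset=0
After 5 (tell()): offset=0
After 6 (seek(+5, CUR)): offset=5
After 7 (seek(-4, CUR)): offset=1
After 8 (seek(-15, END)): offset=3
After 9 (read(8)): returned 'VJX9Y38W', offset=11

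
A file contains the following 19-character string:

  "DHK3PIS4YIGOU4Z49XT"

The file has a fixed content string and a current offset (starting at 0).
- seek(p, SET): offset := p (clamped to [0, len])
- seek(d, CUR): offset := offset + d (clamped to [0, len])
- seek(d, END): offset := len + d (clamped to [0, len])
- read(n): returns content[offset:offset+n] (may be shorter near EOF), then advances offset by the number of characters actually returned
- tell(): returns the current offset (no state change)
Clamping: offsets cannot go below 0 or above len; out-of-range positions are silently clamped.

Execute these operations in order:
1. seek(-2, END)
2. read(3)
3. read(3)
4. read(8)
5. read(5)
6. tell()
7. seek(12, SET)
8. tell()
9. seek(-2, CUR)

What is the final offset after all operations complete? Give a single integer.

After 1 (seek(-2, END)): offset=17
After 2 (read(3)): returned 'XT', offset=19
After 3 (read(3)): returned '', offset=19
After 4 (read(8)): returned '', offset=19
After 5 (read(5)): returned '', offset=19
After 6 (tell()): offset=19
After 7 (seek(12, SET)): offset=12
After 8 (tell()): offset=12
After 9 (seek(-2, CUR)): offset=10

Answer: 10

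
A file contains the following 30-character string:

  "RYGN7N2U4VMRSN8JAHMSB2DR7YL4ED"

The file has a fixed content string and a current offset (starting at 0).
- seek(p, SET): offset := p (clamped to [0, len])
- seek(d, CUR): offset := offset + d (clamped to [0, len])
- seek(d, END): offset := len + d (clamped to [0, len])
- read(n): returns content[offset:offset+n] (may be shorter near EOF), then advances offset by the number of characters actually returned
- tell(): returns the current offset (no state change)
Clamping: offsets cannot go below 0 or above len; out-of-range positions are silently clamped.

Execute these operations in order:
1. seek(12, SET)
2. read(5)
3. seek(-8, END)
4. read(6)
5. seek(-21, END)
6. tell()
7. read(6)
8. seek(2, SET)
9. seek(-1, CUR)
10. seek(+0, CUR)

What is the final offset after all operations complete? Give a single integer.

After 1 (seek(12, SET)): offset=12
After 2 (read(5)): returned 'SN8JA', offset=17
After 3 (seek(-8, END)): offset=22
After 4 (read(6)): returned 'DR7YL4', offset=28
After 5 (seek(-21, END)): offset=9
After 6 (tell()): offset=9
After 7 (read(6)): returned 'VMRSN8', offset=15
After 8 (seek(2, SET)): offset=2
After 9 (seek(-1, CUR)): offset=1
After 10 (seek(+0, CUR)): offset=1

Answer: 1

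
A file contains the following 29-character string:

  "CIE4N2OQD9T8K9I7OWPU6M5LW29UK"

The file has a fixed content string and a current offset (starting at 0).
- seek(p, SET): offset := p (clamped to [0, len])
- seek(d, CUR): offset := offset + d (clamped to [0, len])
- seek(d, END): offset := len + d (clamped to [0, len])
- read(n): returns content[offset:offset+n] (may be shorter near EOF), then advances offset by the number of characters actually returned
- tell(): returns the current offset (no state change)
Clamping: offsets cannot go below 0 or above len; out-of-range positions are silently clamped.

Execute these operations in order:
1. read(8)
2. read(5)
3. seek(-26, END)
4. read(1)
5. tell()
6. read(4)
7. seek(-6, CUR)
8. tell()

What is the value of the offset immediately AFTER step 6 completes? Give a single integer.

After 1 (read(8)): returned 'CIE4N2OQ', offset=8
After 2 (read(5)): returned 'D9T8K', offset=13
After 3 (seek(-26, END)): offset=3
After 4 (read(1)): returned '4', offset=4
After 5 (tell()): offset=4
After 6 (read(4)): returned 'N2OQ', offset=8

Answer: 8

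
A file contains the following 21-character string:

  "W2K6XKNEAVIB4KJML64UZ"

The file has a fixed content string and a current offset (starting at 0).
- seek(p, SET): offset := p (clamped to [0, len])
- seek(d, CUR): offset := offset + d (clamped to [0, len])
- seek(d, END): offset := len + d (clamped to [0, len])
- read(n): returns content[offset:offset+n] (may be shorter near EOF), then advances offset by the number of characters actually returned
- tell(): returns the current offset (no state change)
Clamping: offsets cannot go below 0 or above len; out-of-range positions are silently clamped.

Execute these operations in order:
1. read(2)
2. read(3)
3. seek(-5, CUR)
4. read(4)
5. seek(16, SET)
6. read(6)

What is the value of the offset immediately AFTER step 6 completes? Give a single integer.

Answer: 21

Derivation:
After 1 (read(2)): returned 'W2', offset=2
After 2 (read(3)): returned 'K6X', offset=5
After 3 (seek(-5, CUR)): offset=0
After 4 (read(4)): returned 'W2K6', offset=4
After 5 (seek(16, SET)): offset=16
After 6 (read(6)): returned 'L64UZ', offset=21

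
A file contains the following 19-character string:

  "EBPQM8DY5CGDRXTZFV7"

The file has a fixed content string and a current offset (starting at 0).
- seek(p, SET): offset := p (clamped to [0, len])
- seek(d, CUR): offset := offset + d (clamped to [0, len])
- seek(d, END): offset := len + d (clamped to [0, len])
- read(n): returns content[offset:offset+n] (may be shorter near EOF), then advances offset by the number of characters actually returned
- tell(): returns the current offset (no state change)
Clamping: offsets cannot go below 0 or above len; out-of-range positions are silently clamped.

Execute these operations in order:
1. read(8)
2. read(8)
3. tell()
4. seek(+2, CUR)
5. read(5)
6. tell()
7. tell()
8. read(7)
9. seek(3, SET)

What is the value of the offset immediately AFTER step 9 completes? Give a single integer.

Answer: 3

Derivation:
After 1 (read(8)): returned 'EBPQM8DY', offset=8
After 2 (read(8)): returned '5CGDRXTZ', offset=16
After 3 (tell()): offset=16
After 4 (seek(+2, CUR)): offset=18
After 5 (read(5)): returned '7', offset=19
After 6 (tell()): offset=19
After 7 (tell()): offset=19
After 8 (read(7)): returned '', offset=19
After 9 (seek(3, SET)): offset=3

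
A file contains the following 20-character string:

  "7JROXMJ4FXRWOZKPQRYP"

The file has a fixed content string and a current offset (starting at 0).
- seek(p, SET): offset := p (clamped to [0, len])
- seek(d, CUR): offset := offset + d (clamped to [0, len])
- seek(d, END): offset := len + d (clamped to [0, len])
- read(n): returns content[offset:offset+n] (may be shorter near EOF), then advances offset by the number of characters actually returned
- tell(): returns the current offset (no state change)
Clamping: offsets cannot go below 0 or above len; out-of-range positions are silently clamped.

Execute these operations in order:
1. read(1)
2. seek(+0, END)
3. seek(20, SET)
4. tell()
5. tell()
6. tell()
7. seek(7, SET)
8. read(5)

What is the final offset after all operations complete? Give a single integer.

After 1 (read(1)): returned '7', offset=1
After 2 (seek(+0, END)): offset=20
After 3 (seek(20, SET)): offset=20
After 4 (tell()): offset=20
After 5 (tell()): offset=20
After 6 (tell()): offset=20
After 7 (seek(7, SET)): offset=7
After 8 (read(5)): returned '4FXRW', offset=12

Answer: 12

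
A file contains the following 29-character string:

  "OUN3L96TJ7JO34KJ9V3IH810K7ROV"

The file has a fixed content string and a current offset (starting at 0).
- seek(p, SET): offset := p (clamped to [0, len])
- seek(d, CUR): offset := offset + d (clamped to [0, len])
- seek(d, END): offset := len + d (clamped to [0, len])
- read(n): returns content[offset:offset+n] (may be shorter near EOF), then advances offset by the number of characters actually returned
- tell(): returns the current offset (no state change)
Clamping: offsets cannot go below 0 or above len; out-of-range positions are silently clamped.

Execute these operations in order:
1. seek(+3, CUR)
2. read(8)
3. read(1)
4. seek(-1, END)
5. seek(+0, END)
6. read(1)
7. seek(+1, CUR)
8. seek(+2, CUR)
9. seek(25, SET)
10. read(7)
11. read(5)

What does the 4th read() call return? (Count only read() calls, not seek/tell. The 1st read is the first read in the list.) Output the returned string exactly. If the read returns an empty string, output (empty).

After 1 (seek(+3, CUR)): offset=3
After 2 (read(8)): returned '3L96TJ7J', offset=11
After 3 (read(1)): returned 'O', offset=12
After 4 (seek(-1, END)): offset=28
After 5 (seek(+0, END)): offset=29
After 6 (read(1)): returned '', offset=29
After 7 (seek(+1, CUR)): offset=29
After 8 (seek(+2, CUR)): offset=29
After 9 (seek(25, SET)): offset=25
After 10 (read(7)): returned '7ROV', offset=29
After 11 (read(5)): returned '', offset=29

Answer: 7ROV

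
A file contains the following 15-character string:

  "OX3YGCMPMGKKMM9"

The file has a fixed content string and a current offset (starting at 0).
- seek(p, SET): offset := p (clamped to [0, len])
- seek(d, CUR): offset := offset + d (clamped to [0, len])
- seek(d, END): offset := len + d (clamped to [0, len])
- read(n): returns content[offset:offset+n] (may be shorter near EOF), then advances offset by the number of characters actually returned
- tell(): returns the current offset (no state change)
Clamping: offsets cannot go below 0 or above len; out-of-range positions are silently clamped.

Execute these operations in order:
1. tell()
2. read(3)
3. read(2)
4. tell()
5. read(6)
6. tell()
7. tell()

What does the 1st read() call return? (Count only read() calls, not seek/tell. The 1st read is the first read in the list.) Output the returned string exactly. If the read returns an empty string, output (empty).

Answer: OX3

Derivation:
After 1 (tell()): offset=0
After 2 (read(3)): returned 'OX3', offset=3
After 3 (read(2)): returned 'YG', offset=5
After 4 (tell()): offset=5
After 5 (read(6)): returned 'CMPMGK', offset=11
After 6 (tell()): offset=11
After 7 (tell()): offset=11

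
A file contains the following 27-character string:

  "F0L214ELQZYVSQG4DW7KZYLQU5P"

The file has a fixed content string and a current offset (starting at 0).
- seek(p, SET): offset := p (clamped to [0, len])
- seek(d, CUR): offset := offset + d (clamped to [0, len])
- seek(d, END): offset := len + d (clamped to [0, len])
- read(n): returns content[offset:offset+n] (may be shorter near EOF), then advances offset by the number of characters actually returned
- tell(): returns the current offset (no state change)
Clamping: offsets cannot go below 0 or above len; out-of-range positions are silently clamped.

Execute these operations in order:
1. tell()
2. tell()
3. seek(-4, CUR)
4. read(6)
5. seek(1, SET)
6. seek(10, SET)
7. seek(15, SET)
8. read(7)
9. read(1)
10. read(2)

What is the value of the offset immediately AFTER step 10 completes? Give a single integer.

Answer: 25

Derivation:
After 1 (tell()): offset=0
After 2 (tell()): offset=0
After 3 (seek(-4, CUR)): offset=0
After 4 (read(6)): returned 'F0L214', offset=6
After 5 (seek(1, SET)): offset=1
After 6 (seek(10, SET)): offset=10
After 7 (seek(15, SET)): offset=15
After 8 (read(7)): returned '4DW7KZY', offset=22
After 9 (read(1)): returned 'L', offset=23
After 10 (read(2)): returned 'QU', offset=25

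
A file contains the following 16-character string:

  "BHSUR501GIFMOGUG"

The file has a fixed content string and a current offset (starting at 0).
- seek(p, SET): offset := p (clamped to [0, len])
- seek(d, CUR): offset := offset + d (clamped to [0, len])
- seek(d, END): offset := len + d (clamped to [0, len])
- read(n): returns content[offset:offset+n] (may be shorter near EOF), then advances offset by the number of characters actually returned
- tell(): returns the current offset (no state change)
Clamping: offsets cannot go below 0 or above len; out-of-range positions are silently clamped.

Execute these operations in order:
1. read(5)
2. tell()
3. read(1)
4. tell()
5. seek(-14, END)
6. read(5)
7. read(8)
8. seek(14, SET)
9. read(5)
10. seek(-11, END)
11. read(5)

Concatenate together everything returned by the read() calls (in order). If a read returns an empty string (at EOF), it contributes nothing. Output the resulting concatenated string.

Answer: BHSUR5SUR501GIFMOGUUG501GI

Derivation:
After 1 (read(5)): returned 'BHSUR', offset=5
After 2 (tell()): offset=5
After 3 (read(1)): returned '5', offset=6
After 4 (tell()): offset=6
After 5 (seek(-14, END)): offset=2
After 6 (read(5)): returned 'SUR50', offset=7
After 7 (read(8)): returned '1GIFMOGU', offset=15
After 8 (seek(14, SET)): offset=14
After 9 (read(5)): returned 'UG', offset=16
After 10 (seek(-11, END)): offset=5
After 11 (read(5)): returned '501GI', offset=10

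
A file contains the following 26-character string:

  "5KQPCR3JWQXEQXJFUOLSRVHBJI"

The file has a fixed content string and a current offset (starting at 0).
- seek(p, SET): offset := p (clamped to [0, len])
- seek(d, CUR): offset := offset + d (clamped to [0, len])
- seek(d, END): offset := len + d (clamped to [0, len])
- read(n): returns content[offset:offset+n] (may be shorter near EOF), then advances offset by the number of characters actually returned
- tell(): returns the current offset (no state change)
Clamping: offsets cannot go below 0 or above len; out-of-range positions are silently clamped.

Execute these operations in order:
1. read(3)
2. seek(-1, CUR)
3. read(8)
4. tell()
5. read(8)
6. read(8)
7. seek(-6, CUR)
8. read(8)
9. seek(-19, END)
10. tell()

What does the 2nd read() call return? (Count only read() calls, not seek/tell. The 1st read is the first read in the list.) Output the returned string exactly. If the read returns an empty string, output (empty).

Answer: QPCR3JWQ

Derivation:
After 1 (read(3)): returned '5KQ', offset=3
After 2 (seek(-1, CUR)): offset=2
After 3 (read(8)): returned 'QPCR3JWQ', offset=10
After 4 (tell()): offset=10
After 5 (read(8)): returned 'XEQXJFUO', offset=18
After 6 (read(8)): returned 'LSRVHBJI', offset=26
After 7 (seek(-6, CUR)): offset=20
After 8 (read(8)): returned 'RVHBJI', offset=26
After 9 (seek(-19, END)): offset=7
After 10 (tell()): offset=7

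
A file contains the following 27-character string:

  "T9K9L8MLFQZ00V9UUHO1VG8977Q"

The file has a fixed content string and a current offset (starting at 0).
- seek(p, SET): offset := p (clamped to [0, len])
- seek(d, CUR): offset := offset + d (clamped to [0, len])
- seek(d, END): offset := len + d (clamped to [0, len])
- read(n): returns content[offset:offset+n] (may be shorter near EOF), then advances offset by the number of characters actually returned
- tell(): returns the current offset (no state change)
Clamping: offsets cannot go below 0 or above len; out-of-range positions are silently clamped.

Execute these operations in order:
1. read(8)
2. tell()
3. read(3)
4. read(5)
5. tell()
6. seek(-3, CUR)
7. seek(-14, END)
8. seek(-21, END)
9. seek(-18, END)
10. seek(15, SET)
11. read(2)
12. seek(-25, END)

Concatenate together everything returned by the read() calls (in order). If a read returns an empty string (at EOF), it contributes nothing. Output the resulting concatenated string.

Answer: T9K9L8MLFQZ00V9UUU

Derivation:
After 1 (read(8)): returned 'T9K9L8ML', offset=8
After 2 (tell()): offset=8
After 3 (read(3)): returned 'FQZ', offset=11
After 4 (read(5)): returned '00V9U', offset=16
After 5 (tell()): offset=16
After 6 (seek(-3, CUR)): offset=13
After 7 (seek(-14, END)): offset=13
After 8 (seek(-21, END)): offset=6
After 9 (seek(-18, END)): offset=9
After 10 (seek(15, SET)): offset=15
After 11 (read(2)): returned 'UU', offset=17
After 12 (seek(-25, END)): offset=2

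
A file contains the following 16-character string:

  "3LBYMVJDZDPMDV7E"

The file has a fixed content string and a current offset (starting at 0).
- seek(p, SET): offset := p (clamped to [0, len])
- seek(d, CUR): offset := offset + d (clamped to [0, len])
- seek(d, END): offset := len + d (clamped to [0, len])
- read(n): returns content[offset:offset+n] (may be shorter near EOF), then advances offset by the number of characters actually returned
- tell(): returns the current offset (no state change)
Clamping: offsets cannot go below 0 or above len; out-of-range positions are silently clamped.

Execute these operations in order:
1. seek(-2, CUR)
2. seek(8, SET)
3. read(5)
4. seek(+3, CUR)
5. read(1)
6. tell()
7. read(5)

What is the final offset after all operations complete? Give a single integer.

After 1 (seek(-2, CUR)): offset=0
After 2 (seek(8, SET)): offset=8
After 3 (read(5)): returned 'ZDPMD', offset=13
After 4 (seek(+3, CUR)): offset=16
After 5 (read(1)): returned '', offset=16
After 6 (tell()): offset=16
After 7 (read(5)): returned '', offset=16

Answer: 16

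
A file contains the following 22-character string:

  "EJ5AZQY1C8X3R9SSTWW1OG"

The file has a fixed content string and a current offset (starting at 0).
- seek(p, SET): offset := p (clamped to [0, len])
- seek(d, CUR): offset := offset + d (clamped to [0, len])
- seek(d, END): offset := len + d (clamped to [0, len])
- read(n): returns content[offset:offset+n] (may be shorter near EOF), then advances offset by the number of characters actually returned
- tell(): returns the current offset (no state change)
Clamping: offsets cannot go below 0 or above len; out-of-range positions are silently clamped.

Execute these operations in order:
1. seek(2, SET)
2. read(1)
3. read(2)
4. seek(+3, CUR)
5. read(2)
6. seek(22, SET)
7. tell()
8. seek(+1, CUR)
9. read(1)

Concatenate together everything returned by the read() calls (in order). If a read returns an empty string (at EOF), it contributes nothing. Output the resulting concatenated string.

Answer: 5AZC8

Derivation:
After 1 (seek(2, SET)): offset=2
After 2 (read(1)): returned '5', offset=3
After 3 (read(2)): returned 'AZ', offset=5
After 4 (seek(+3, CUR)): offset=8
After 5 (read(2)): returned 'C8', offset=10
After 6 (seek(22, SET)): offset=22
After 7 (tell()): offset=22
After 8 (seek(+1, CUR)): offset=22
After 9 (read(1)): returned '', offset=22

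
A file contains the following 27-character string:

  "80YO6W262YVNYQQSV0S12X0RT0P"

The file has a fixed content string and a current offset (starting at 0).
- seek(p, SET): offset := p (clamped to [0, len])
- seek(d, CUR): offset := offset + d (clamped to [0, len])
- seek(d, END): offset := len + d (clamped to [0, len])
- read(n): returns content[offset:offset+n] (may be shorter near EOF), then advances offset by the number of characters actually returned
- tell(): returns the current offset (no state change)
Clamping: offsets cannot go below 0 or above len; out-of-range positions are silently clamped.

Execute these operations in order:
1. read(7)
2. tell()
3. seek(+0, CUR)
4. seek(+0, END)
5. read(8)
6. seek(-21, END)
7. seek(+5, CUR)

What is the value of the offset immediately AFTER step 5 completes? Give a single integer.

After 1 (read(7)): returned '80YO6W2', offset=7
After 2 (tell()): offset=7
After 3 (seek(+0, CUR)): offset=7
After 4 (seek(+0, END)): offset=27
After 5 (read(8)): returned '', offset=27

Answer: 27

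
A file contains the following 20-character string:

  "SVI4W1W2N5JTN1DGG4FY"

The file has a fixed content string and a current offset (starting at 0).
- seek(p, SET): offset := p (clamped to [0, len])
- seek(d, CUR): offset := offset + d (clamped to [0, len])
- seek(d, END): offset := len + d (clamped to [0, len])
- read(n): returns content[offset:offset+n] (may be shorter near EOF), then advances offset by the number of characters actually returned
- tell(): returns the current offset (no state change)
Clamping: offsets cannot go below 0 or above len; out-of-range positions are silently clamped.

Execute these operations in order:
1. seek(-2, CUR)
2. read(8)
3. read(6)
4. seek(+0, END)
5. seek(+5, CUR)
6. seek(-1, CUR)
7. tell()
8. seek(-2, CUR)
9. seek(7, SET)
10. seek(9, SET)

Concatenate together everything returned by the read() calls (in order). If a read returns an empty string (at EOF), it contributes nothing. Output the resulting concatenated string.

Answer: SVI4W1W2N5JTN1

Derivation:
After 1 (seek(-2, CUR)): offset=0
After 2 (read(8)): returned 'SVI4W1W2', offset=8
After 3 (read(6)): returned 'N5JTN1', offset=14
After 4 (seek(+0, END)): offset=20
After 5 (seek(+5, CUR)): offset=20
After 6 (seek(-1, CUR)): offset=19
After 7 (tell()): offset=19
After 8 (seek(-2, CUR)): offset=17
After 9 (seek(7, SET)): offset=7
After 10 (seek(9, SET)): offset=9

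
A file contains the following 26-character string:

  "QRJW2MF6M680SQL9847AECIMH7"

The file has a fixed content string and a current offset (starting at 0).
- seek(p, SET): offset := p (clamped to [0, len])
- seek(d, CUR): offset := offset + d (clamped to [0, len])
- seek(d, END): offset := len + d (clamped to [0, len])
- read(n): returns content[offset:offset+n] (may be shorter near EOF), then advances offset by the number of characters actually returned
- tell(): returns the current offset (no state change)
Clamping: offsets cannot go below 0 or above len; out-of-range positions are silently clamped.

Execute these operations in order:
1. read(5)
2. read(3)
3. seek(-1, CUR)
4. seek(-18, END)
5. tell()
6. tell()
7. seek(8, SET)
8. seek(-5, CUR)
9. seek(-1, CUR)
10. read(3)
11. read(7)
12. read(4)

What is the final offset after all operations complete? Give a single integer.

After 1 (read(5)): returned 'QRJW2', offset=5
After 2 (read(3)): returned 'MF6', offset=8
After 3 (seek(-1, CUR)): offset=7
After 4 (seek(-18, END)): offset=8
After 5 (tell()): offset=8
After 6 (tell()): offset=8
After 7 (seek(8, SET)): offset=8
After 8 (seek(-5, CUR)): offset=3
After 9 (seek(-1, CUR)): offset=2
After 10 (read(3)): returned 'JW2', offset=5
After 11 (read(7)): returned 'MF6M680', offset=12
After 12 (read(4)): returned 'SQL9', offset=16

Answer: 16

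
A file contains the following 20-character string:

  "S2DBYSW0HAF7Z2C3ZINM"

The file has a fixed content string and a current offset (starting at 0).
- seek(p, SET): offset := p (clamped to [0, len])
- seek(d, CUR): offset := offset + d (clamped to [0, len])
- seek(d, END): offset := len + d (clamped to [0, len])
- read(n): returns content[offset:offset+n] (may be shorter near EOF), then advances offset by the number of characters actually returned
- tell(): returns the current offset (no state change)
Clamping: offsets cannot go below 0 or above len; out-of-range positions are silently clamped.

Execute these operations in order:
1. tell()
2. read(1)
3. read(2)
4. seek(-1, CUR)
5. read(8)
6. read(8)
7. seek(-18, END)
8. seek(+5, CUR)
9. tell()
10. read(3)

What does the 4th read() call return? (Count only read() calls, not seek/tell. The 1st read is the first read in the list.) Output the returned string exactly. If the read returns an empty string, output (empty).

After 1 (tell()): offset=0
After 2 (read(1)): returned 'S', offset=1
After 3 (read(2)): returned '2D', offset=3
After 4 (seek(-1, CUR)): offset=2
After 5 (read(8)): returned 'DBYSW0HA', offset=10
After 6 (read(8)): returned 'F7Z2C3ZI', offset=18
After 7 (seek(-18, END)): offset=2
After 8 (seek(+5, CUR)): offset=7
After 9 (tell()): offset=7
After 10 (read(3)): returned '0HA', offset=10

Answer: F7Z2C3ZI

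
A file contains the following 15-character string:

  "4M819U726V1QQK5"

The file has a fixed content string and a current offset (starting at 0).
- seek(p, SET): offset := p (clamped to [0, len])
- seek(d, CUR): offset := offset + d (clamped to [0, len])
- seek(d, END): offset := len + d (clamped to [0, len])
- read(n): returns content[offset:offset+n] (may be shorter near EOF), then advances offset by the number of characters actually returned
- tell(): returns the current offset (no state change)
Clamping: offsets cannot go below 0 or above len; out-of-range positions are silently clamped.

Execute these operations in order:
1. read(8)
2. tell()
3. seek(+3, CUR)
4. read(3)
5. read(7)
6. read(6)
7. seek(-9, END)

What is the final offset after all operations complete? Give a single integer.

Answer: 6

Derivation:
After 1 (read(8)): returned '4M819U72', offset=8
After 2 (tell()): offset=8
After 3 (seek(+3, CUR)): offset=11
After 4 (read(3)): returned 'QQK', offset=14
After 5 (read(7)): returned '5', offset=15
After 6 (read(6)): returned '', offset=15
After 7 (seek(-9, END)): offset=6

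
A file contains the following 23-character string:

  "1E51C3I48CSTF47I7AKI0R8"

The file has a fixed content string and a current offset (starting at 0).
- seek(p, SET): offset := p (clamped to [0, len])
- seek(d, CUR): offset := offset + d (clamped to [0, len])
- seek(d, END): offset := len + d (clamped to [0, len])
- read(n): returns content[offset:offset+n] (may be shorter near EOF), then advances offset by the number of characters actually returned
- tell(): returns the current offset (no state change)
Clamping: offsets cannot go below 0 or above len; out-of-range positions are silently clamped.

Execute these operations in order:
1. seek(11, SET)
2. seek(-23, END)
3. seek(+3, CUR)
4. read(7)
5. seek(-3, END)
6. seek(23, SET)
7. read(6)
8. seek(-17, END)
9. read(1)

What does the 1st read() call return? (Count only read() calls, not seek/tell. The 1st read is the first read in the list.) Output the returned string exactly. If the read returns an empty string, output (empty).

Answer: 1C3I48C

Derivation:
After 1 (seek(11, SET)): offset=11
After 2 (seek(-23, END)): offset=0
After 3 (seek(+3, CUR)): offset=3
After 4 (read(7)): returned '1C3I48C', offset=10
After 5 (seek(-3, END)): offset=20
After 6 (seek(23, SET)): offset=23
After 7 (read(6)): returned '', offset=23
After 8 (seek(-17, END)): offset=6
After 9 (read(1)): returned 'I', offset=7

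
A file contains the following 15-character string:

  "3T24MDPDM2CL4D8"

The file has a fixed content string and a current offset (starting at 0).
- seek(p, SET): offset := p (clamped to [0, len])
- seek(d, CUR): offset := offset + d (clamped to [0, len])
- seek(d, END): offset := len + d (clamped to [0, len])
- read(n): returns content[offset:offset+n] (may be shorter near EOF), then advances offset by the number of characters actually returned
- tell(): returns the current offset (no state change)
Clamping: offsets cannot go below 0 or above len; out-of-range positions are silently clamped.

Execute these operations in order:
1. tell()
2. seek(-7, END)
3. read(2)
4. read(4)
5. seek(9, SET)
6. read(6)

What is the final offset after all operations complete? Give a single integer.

Answer: 15

Derivation:
After 1 (tell()): offset=0
After 2 (seek(-7, END)): offset=8
After 3 (read(2)): returned 'M2', offset=10
After 4 (read(4)): returned 'CL4D', offset=14
After 5 (seek(9, SET)): offset=9
After 6 (read(6)): returned '2CL4D8', offset=15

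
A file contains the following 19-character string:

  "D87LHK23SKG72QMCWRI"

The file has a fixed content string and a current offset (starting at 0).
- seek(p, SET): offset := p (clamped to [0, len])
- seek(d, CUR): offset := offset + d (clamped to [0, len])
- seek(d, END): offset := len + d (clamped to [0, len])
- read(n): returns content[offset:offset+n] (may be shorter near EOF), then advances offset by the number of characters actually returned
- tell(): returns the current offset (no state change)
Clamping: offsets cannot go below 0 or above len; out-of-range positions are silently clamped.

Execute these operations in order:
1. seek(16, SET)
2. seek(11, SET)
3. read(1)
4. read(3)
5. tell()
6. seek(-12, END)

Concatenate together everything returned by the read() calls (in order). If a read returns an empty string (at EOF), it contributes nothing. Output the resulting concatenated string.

After 1 (seek(16, SET)): offset=16
After 2 (seek(11, SET)): offset=11
After 3 (read(1)): returned '7', offset=12
After 4 (read(3)): returned '2QM', offset=15
After 5 (tell()): offset=15
After 6 (seek(-12, END)): offset=7

Answer: 72QM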